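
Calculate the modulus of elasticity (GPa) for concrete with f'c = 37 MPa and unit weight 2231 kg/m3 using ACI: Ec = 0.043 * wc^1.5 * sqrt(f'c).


Ec = 0.043 * 2231^1.5 * sqrt(37) / 1000
= 27.56 GPa

27.56


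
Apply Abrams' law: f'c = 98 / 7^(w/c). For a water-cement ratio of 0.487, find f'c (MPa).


f'c = 98 / 7^0.487
= 98 / 2.58
= 37.99 MPa

37.99


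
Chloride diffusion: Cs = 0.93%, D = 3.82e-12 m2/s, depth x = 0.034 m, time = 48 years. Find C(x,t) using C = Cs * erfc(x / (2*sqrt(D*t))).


t_seconds = 48 * 365.25 * 24 * 3600 = 1514764800.0 s
arg = 0.034 / (2 * sqrt(3.82e-12 * 1514764800.0))
= 0.2235
erfc(0.2235) = 0.752
C = 0.93 * 0.752 = 0.6993%

0.6993


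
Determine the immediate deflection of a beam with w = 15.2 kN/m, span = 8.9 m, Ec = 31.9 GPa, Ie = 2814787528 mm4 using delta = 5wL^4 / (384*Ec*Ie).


Convert: L = 8.9 m = 8900 mm, Ec = 31.9 GPa = 31900 MPa
delta = 5 * 15.2 * 8900^4 / (384 * 31900 * 2814787528)
= 13.83 mm

13.83


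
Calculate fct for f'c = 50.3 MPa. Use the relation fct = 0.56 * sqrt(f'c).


fct = 0.56 * sqrt(50.3)
= 0.56 * 7.092
= 3.972 MPa

3.972


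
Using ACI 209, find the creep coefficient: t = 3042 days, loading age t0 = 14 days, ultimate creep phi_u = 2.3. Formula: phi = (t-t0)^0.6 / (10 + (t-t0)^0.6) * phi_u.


dt = 3042 - 14 = 3028
phi = 3028^0.6 / (10 + 3028^0.6) * 2.3
= 2.127

2.127


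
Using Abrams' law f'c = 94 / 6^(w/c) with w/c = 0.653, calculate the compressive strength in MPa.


f'c = 94 / 6^0.653
= 94 / 3.222
= 29.17 MPa

29.17


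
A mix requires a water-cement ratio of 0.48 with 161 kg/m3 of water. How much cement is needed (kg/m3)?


Cement = water / (w/c)
= 161 / 0.48
= 335.4 kg/m3

335.4


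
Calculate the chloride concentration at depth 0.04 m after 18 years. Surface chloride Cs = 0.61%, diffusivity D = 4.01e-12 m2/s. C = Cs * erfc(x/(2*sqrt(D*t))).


t_seconds = 18 * 365.25 * 24 * 3600 = 568036800.0 s
arg = 0.04 / (2 * sqrt(4.01e-12 * 568036800.0))
= 0.4191
erfc(0.4191) = 0.5534
C = 0.61 * 0.5534 = 0.3376%

0.3376


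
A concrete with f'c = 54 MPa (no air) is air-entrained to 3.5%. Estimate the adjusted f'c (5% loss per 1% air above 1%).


Strength loss = (3.5 - 1) * 5 = 12.5%
f'c = 54 * (1 - 12.5/100)
= 47.25 MPa

47.25


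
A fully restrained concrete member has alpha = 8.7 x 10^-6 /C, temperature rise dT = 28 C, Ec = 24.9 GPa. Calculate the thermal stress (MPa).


sigma = alpha * dT * Ec
= 8.7e-6 * 28 * 24.9 * 1000
= 6.066 MPa

6.066


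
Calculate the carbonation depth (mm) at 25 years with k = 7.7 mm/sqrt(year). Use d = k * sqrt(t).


depth = k * sqrt(t)
= 7.7 * sqrt(25)
= 38.5 mm

38.5


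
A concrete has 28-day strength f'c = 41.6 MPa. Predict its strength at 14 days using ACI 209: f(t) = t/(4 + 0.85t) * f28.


f(14) = 14 / (4 + 0.85 * 14) * 41.6
= 14 / 15.9 * 41.6
= 36.63 MPa

36.63


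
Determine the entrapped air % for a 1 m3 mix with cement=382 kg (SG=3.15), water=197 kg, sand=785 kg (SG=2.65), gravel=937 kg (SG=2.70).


Vol cement = 382 / (3.15 * 1000) = 0.12127 m3
Vol water = 197 / 1000 = 0.197 m3
Vol sand = 785 / (2.65 * 1000) = 0.296226 m3
Vol gravel = 937 / (2.70 * 1000) = 0.347037 m3
Total solid + water volume = 0.961533 m3
Air = (1 - 0.961533) * 100 = 3.85%

3.85


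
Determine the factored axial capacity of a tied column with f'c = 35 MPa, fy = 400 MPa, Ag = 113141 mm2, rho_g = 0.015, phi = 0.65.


Ast = rho * Ag = 0.015 * 113141 = 1697.115 mm2
phi*Pn = 0.65 * 0.80 * (0.85 * 35 * (113141 - 1697.115) + 400 * 1697.115) / 1000
= 2077.04 kN

2077.04


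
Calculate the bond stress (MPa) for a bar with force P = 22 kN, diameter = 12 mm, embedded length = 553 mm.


u = P / (pi * db * ld)
= 22 * 1000 / (pi * 12 * 553)
= 1.055 MPa

1.055


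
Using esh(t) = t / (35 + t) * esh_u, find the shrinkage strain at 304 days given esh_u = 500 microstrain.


esh(304) = 304 / (35 + 304) * 500
= 304 / 339 * 500
= 448.4 microstrain

448.4


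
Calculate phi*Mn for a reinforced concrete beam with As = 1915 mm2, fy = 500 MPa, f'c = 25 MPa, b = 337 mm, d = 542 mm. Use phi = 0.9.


a = As * fy / (0.85 * f'c * b)
= 1915 * 500 / (0.85 * 25 * 337)
= 133.7057 mm
Mn = As * fy * (d - a/2) / 10^6
= 454.9534 kN-m
phi*Mn = 0.9 * 454.9534 = 409.46 kN-m

409.46


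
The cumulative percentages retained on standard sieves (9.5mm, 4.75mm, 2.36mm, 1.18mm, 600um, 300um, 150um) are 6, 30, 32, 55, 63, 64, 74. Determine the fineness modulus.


FM = sum(cumulative % retained) / 100
= 324 / 100
= 3.24

3.24


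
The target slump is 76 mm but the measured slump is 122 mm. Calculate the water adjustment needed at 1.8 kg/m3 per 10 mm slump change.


Difference = 76 - 122 = -46 mm
Water adjustment = -46 * 1.8 / 10 = -8.3 kg/m3

-8.3


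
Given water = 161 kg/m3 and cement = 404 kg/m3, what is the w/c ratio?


w/c = water / cement
w/c = 161 / 404 = 0.399

0.399


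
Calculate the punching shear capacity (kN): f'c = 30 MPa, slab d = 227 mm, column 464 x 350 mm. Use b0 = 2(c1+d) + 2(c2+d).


b0 = 2*(464 + 227) + 2*(350 + 227) = 2536 mm
Vc = 0.33 * sqrt(30) * 2536 * 227 / 1000
= 1040.52 kN

1040.52


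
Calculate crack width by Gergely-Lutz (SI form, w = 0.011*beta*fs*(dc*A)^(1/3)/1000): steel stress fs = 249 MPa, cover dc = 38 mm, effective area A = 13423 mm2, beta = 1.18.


w = 0.011 * beta * fs * (dc * A)^(1/3) / 1000
= 0.011 * 1.18 * 249 * (38 * 13423)^(1/3) / 1000
= 0.258 mm

0.258


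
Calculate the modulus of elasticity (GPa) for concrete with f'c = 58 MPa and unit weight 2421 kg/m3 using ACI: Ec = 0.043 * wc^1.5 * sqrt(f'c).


Ec = 0.043 * 2421^1.5 * sqrt(58) / 1000
= 39.01 GPa

39.01


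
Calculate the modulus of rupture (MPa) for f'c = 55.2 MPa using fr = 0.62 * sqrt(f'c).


fr = 0.62 * sqrt(55.2)
= 4.606 MPa

4.606


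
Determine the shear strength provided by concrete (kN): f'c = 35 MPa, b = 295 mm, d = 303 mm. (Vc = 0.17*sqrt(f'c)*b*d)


Vc = 0.17 * sqrt(35) * 295 * 303 / 1000
= 89.9 kN

89.9


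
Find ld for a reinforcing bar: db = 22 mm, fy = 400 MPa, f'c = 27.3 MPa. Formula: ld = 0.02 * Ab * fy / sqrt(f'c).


Ab = pi * 22^2 / 4 = 380.133 mm2
ld = 0.02 * 380.133 * 400 / sqrt(27.3)
= 582.0 mm

582.0


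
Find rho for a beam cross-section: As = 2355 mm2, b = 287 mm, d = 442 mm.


rho = As / (b * d)
= 2355 / (287 * 442)
= 0.0186

0.0186


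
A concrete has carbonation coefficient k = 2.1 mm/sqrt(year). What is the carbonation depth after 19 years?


depth = k * sqrt(t)
= 2.1 * sqrt(19)
= 9.15 mm

9.15


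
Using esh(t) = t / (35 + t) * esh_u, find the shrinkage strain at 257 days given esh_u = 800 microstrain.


esh(257) = 257 / (35 + 257) * 800
= 257 / 292 * 800
= 704.1 microstrain

704.1


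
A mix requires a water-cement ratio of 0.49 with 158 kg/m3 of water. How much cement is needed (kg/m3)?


Cement = water / (w/c)
= 158 / 0.49
= 322.4 kg/m3

322.4


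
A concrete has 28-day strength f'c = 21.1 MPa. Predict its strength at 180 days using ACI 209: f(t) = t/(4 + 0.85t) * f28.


f(180) = 180 / (4 + 0.85 * 180) * 21.1
= 180 / 157.0 * 21.1
= 24.19 MPa

24.19


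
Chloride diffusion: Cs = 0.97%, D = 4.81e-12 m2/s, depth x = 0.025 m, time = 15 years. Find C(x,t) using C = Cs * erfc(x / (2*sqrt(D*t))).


t_seconds = 15 * 365.25 * 24 * 3600 = 473364000.0 s
arg = 0.025 / (2 * sqrt(4.81e-12 * 473364000.0))
= 0.262
erfc(0.262) = 0.711
C = 0.97 * 0.711 = 0.6897%

0.6897


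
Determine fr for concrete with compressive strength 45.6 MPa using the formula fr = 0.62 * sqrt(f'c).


fr = 0.62 * sqrt(45.6)
= 4.187 MPa

4.187


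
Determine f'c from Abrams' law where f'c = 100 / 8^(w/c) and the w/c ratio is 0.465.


f'c = 100 / 8^0.465
= 100 / 2.63
= 38.02 MPa

38.02


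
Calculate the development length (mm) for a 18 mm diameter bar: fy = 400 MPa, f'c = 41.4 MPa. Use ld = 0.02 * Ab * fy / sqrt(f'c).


Ab = pi * 18^2 / 4 = 254.469 mm2
ld = 0.02 * 254.469 * 400 / sqrt(41.4)
= 316.4 mm

316.4


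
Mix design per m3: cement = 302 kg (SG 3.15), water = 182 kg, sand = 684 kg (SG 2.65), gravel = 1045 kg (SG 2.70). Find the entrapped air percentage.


Vol cement = 302 / (3.15 * 1000) = 0.095873 m3
Vol water = 182 / 1000 = 0.182 m3
Vol sand = 684 / (2.65 * 1000) = 0.258113 m3
Vol gravel = 1045 / (2.70 * 1000) = 0.387037 m3
Total solid + water volume = 0.923023 m3
Air = (1 - 0.923023) * 100 = 7.7%

7.7


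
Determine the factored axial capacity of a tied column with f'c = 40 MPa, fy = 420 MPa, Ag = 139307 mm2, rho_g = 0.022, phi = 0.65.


Ast = rho * Ag = 0.022 * 139307 = 3064.754 mm2
phi*Pn = 0.65 * 0.80 * (0.85 * 40 * (139307 - 3064.754) + 420 * 3064.754) / 1000
= 3078.11 kN

3078.11


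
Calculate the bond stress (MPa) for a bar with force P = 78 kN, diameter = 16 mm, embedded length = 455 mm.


u = P / (pi * db * ld)
= 78 * 1000 / (pi * 16 * 455)
= 3.41 MPa

3.41


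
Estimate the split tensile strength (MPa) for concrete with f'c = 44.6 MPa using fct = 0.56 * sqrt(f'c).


fct = 0.56 * sqrt(44.6)
= 0.56 * 6.678
= 3.74 MPa

3.74


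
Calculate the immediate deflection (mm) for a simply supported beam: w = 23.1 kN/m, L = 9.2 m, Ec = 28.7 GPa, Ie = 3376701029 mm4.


Convert: L = 9.2 m = 9200 mm, Ec = 28.7 GPa = 28700 MPa
delta = 5 * 23.1 * 9200^4 / (384 * 28700 * 3376701029)
= 22.23 mm

22.23


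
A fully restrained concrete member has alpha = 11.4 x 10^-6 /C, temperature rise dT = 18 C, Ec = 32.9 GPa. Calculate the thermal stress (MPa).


sigma = alpha * dT * Ec
= 11.4e-6 * 18 * 32.9 * 1000
= 6.751 MPa

6.751


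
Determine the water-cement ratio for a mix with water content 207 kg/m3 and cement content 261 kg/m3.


w/c = water / cement
w/c = 207 / 261 = 0.793

0.793


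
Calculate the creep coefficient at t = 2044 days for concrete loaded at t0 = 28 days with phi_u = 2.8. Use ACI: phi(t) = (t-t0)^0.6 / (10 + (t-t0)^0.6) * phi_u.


dt = 2044 - 28 = 2016
phi = 2016^0.6 / (10 + 2016^0.6) * 2.8
= 2.536

2.536


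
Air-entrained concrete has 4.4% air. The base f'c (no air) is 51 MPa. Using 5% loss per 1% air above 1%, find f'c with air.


Strength loss = (4.4 - 1) * 5 = 17.0%
f'c = 51 * (1 - 17.0/100)
= 42.33 MPa

42.33


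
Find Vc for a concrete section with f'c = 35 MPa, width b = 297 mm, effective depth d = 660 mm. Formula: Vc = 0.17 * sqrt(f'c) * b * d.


Vc = 0.17 * sqrt(35) * 297 * 660 / 1000
= 197.14 kN

197.14


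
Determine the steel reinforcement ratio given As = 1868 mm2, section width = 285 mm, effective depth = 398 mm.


rho = As / (b * d)
= 1868 / (285 * 398)
= 0.0165

0.0165


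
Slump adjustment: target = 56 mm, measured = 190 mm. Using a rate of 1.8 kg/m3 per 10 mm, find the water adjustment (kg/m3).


Difference = 56 - 190 = -134 mm
Water adjustment = -134 * 1.8 / 10 = -24.1 kg/m3

-24.1


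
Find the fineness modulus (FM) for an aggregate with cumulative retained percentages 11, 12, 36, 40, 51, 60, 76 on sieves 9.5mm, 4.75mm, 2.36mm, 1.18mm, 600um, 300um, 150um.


FM = sum(cumulative % retained) / 100
= 286 / 100
= 2.86

2.86


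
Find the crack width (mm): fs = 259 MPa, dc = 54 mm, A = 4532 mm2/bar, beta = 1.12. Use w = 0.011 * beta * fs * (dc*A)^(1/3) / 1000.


w = 0.011 * beta * fs * (dc * A)^(1/3) / 1000
= 0.011 * 1.12 * 259 * (54 * 4532)^(1/3) / 1000
= 0.2 mm

0.2


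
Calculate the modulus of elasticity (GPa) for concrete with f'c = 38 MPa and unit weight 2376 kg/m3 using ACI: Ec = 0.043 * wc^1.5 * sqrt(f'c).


Ec = 0.043 * 2376^1.5 * sqrt(38) / 1000
= 30.7 GPa

30.7


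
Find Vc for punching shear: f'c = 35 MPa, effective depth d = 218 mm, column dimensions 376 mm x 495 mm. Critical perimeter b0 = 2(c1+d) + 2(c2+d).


b0 = 2*(376 + 218) + 2*(495 + 218) = 2614 mm
Vc = 0.33 * sqrt(35) * 2614 * 218 / 1000
= 1112.53 kN

1112.53


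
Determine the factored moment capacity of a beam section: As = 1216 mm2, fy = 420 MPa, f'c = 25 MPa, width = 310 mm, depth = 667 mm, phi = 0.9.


a = As * fy / (0.85 * f'c * b)
= 1216 * 420 / (0.85 * 25 * 310)
= 77.5287 mm
Mn = As * fy * (d - a/2) / 10^6
= 320.8525 kN-m
phi*Mn = 0.9 * 320.8525 = 288.77 kN-m

288.77


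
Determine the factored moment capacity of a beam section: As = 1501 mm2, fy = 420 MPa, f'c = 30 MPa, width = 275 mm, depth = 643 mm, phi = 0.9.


a = As * fy / (0.85 * f'c * b)
= 1501 * 420 / (0.85 * 30 * 275)
= 89.8995 mm
Mn = As * fy * (d - a/2) / 10^6
= 377.0228 kN-m
phi*Mn = 0.9 * 377.0228 = 339.32 kN-m

339.32


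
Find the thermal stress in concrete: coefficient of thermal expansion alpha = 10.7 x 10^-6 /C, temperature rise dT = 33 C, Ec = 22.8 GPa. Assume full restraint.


sigma = alpha * dT * Ec
= 10.7e-6 * 33 * 22.8 * 1000
= 8.051 MPa

8.051


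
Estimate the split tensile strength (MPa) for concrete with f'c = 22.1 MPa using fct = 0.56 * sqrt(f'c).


fct = 0.56 * sqrt(22.1)
= 0.56 * 4.701
= 2.633 MPa

2.633


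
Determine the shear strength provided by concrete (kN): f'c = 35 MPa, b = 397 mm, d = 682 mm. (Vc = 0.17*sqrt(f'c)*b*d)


Vc = 0.17 * sqrt(35) * 397 * 682 / 1000
= 272.31 kN

272.31


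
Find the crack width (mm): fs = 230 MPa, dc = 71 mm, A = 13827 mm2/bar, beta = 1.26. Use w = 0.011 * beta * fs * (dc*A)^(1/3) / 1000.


w = 0.011 * beta * fs * (dc * A)^(1/3) / 1000
= 0.011 * 1.26 * 230 * (71 * 13827)^(1/3) / 1000
= 0.317 mm

0.317


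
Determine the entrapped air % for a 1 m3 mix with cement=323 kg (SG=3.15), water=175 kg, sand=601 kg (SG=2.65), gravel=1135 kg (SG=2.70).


Vol cement = 323 / (3.15 * 1000) = 0.10254 m3
Vol water = 175 / 1000 = 0.175 m3
Vol sand = 601 / (2.65 * 1000) = 0.226792 m3
Vol gravel = 1135 / (2.70 * 1000) = 0.42037 m3
Total solid + water volume = 0.924703 m3
Air = (1 - 0.924703) * 100 = 7.53%

7.53


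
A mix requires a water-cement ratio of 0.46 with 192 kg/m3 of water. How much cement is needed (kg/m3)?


Cement = water / (w/c)
= 192 / 0.46
= 417.4 kg/m3

417.4


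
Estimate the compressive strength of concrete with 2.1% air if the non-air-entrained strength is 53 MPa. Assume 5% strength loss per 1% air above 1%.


Strength loss = (2.1 - 1) * 5 = 5.5%
f'c = 53 * (1 - 5.5/100)
= 50.09 MPa

50.09


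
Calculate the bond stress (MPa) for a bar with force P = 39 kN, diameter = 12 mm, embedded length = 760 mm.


u = P / (pi * db * ld)
= 39 * 1000 / (pi * 12 * 760)
= 1.361 MPa

1.361


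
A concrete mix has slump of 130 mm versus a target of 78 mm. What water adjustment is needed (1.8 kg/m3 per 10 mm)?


Difference = 78 - 130 = -52 mm
Water adjustment = -52 * 1.8 / 10 = -9.4 kg/m3

-9.4


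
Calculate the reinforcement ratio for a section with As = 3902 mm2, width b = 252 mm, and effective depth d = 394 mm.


rho = As / (b * d)
= 3902 / (252 * 394)
= 0.0393

0.0393


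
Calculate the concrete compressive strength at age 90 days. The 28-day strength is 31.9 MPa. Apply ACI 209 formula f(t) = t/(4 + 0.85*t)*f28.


f(90) = 90 / (4 + 0.85 * 90) * 31.9
= 90 / 80.5 * 31.9
= 35.66 MPa

35.66


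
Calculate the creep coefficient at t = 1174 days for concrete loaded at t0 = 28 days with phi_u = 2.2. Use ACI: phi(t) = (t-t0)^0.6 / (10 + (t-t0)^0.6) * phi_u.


dt = 1174 - 28 = 1146
phi = 1146^0.6 / (10 + 1146^0.6) * 2.2
= 1.92

1.92


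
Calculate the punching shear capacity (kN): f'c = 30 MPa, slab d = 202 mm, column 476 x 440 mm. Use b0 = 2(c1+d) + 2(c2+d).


b0 = 2*(476 + 202) + 2*(440 + 202) = 2640 mm
Vc = 0.33 * sqrt(30) * 2640 * 202 / 1000
= 963.9 kN

963.9


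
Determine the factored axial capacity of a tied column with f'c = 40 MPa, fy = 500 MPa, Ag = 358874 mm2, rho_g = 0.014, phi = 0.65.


Ast = rho * Ag = 0.014 * 358874 = 5024.236 mm2
phi*Pn = 0.65 * 0.80 * (0.85 * 40 * (358874 - 5024.236) + 500 * 5024.236) / 1000
= 7562.37 kN

7562.37


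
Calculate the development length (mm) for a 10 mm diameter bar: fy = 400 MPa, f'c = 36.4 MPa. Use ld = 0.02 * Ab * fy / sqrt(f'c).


Ab = pi * 10^2 / 4 = 78.54 mm2
ld = 0.02 * 78.54 * 400 / sqrt(36.4)
= 104.1 mm

104.1


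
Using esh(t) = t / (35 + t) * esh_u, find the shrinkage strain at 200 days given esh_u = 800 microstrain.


esh(200) = 200 / (35 + 200) * 800
= 200 / 235 * 800
= 680.9 microstrain

680.9


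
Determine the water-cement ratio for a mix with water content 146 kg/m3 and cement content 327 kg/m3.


w/c = water / cement
w/c = 146 / 327 = 0.446

0.446


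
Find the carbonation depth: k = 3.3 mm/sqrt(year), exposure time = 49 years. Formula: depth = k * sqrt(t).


depth = k * sqrt(t)
= 3.3 * sqrt(49)
= 23.1 mm

23.1


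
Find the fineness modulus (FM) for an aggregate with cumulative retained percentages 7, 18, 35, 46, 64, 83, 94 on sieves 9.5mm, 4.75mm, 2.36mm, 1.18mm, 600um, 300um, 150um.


FM = sum(cumulative % retained) / 100
= 347 / 100
= 3.47

3.47


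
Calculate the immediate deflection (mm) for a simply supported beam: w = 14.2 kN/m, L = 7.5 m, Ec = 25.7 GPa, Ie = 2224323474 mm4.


Convert: L = 7.5 m = 7500 mm, Ec = 25.7 GPa = 25700 MPa
delta = 5 * 14.2 * 7500^4 / (384 * 25700 * 2224323474)
= 10.23 mm

10.23


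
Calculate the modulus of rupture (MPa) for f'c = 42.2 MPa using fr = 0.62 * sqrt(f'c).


fr = 0.62 * sqrt(42.2)
= 4.028 MPa

4.028


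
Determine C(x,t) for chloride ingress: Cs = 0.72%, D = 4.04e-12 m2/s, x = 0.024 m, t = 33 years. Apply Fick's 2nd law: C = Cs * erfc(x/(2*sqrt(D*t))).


t_seconds = 33 * 365.25 * 24 * 3600 = 1041400800.0 s
arg = 0.024 / (2 * sqrt(4.04e-12 * 1041400800.0))
= 0.185
erfc(0.185) = 0.7936
C = 0.72 * 0.7936 = 0.5714%

0.5714


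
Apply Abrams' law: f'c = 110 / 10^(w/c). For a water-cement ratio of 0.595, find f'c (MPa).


f'c = 110 / 10^0.595
= 110 / 3.936
= 27.95 MPa

27.95


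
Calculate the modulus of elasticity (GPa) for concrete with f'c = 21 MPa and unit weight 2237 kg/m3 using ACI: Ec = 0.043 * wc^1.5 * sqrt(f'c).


Ec = 0.043 * 2237^1.5 * sqrt(21) / 1000
= 20.85 GPa

20.85


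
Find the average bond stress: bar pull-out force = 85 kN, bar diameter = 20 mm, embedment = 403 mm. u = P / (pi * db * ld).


u = P / (pi * db * ld)
= 85 * 1000 / (pi * 20 * 403)
= 3.357 MPa

3.357


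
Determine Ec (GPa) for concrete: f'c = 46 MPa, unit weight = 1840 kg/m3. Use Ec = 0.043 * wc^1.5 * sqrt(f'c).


Ec = 0.043 * 1840^1.5 * sqrt(46) / 1000
= 23.02 GPa

23.02


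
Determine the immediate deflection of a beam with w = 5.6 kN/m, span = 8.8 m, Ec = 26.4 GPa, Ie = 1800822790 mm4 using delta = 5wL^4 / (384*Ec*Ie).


Convert: L = 8.8 m = 8800 mm, Ec = 26.4 GPa = 26400 MPa
delta = 5 * 5.6 * 8800^4 / (384 * 26400 * 1800822790)
= 9.2 mm

9.2


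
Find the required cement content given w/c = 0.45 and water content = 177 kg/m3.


Cement = water / (w/c)
= 177 / 0.45
= 393.3 kg/m3

393.3


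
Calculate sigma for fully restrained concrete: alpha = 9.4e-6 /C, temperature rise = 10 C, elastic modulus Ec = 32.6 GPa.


sigma = alpha * dT * Ec
= 9.4e-6 * 10 * 32.6 * 1000
= 3.064 MPa

3.064


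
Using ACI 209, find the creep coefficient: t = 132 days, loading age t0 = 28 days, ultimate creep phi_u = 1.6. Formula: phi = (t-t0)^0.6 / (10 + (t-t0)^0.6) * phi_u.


dt = 132 - 28 = 104
phi = 104^0.6 / (10 + 104^0.6) * 1.6
= 0.99

0.99


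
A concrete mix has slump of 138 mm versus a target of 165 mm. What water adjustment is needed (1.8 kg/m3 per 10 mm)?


Difference = 165 - 138 = 27 mm
Water adjustment = 27 * 1.8 / 10 = 4.9 kg/m3

4.9


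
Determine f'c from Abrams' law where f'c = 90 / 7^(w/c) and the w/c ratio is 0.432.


f'c = 90 / 7^0.432
= 90 / 2.318
= 38.83 MPa

38.83


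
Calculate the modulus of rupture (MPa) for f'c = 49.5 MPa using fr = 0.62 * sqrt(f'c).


fr = 0.62 * sqrt(49.5)
= 4.362 MPa

4.362


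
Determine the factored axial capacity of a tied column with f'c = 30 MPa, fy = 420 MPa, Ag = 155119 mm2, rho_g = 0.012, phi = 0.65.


Ast = rho * Ag = 0.012 * 155119 = 1861.428 mm2
phi*Pn = 0.65 * 0.80 * (0.85 * 30 * (155119 - 1861.428) + 420 * 1861.428) / 1000
= 2438.73 kN

2438.73


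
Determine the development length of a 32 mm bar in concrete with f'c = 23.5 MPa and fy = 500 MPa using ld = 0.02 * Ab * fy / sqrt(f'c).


Ab = pi * 32^2 / 4 = 804.248 mm2
ld = 0.02 * 804.248 * 500 / sqrt(23.5)
= 1659.0 mm

1659.0


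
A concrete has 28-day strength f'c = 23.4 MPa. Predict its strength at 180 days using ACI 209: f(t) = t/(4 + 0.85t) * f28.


f(180) = 180 / (4 + 0.85 * 180) * 23.4
= 180 / 157.0 * 23.4
= 26.83 MPa

26.83


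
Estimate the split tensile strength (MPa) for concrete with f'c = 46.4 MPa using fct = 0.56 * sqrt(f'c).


fct = 0.56 * sqrt(46.4)
= 0.56 * 6.812
= 3.815 MPa

3.815


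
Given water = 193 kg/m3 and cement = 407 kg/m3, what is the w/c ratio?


w/c = water / cement
w/c = 193 / 407 = 0.474

0.474


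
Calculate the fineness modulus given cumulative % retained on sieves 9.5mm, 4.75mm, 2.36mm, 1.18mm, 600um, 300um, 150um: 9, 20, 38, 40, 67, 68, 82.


FM = sum(cumulative % retained) / 100
= 324 / 100
= 3.24

3.24


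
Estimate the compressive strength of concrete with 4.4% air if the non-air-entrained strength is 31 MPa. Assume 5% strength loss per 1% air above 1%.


Strength loss = (4.4 - 1) * 5 = 17.0%
f'c = 31 * (1 - 17.0/100)
= 25.73 MPa

25.73


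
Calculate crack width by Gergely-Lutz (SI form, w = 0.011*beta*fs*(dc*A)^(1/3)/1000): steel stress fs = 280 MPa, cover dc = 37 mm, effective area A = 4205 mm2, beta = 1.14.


w = 0.011 * beta * fs * (dc * A)^(1/3) / 1000
= 0.011 * 1.14 * 280 * (37 * 4205)^(1/3) / 1000
= 0.189 mm

0.189


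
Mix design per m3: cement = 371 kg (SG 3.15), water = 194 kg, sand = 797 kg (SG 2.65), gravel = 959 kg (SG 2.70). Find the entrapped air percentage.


Vol cement = 371 / (3.15 * 1000) = 0.117778 m3
Vol water = 194 / 1000 = 0.194 m3
Vol sand = 797 / (2.65 * 1000) = 0.300755 m3
Vol gravel = 959 / (2.70 * 1000) = 0.355185 m3
Total solid + water volume = 0.967718 m3
Air = (1 - 0.967718) * 100 = 3.23%

3.23


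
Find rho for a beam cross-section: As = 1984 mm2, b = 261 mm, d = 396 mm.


rho = As / (b * d)
= 1984 / (261 * 396)
= 0.0192

0.0192


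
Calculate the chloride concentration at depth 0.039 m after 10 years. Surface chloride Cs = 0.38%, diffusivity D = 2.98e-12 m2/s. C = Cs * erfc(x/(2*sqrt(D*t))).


t_seconds = 10 * 365.25 * 24 * 3600 = 315576000.0 s
arg = 0.039 / (2 * sqrt(2.98e-12 * 315576000.0))
= 0.6359
erfc(0.6359) = 0.3685
C = 0.38 * 0.3685 = 0.14%

0.14


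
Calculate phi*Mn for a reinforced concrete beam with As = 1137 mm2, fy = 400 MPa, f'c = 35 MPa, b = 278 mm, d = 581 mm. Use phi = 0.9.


a = As * fy / (0.85 * f'c * b)
= 1137 * 400 / (0.85 * 35 * 278)
= 54.9906 mm
Mn = As * fy * (d - a/2) / 10^6
= 251.7339 kN-m
phi*Mn = 0.9 * 251.7339 = 226.56 kN-m

226.56


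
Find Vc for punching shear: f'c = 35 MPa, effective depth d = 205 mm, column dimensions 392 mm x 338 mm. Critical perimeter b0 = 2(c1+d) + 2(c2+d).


b0 = 2*(392 + 205) + 2*(338 + 205) = 2280 mm
Vc = 0.33 * sqrt(35) * 2280 * 205 / 1000
= 912.51 kN

912.51


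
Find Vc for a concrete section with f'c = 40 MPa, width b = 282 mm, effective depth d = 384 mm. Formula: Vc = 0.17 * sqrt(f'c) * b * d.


Vc = 0.17 * sqrt(40) * 282 * 384 / 1000
= 116.43 kN

116.43


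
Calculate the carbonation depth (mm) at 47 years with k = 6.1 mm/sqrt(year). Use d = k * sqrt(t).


depth = k * sqrt(t)
= 6.1 * sqrt(47)
= 41.82 mm

41.82


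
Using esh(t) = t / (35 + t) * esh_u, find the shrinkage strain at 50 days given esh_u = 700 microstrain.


esh(50) = 50 / (35 + 50) * 700
= 50 / 85 * 700
= 411.8 microstrain

411.8


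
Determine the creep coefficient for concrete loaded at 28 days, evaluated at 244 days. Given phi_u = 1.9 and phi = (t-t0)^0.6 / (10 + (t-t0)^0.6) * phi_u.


dt = 244 - 28 = 216
phi = 216^0.6 / (10 + 216^0.6) * 1.9
= 1.36

1.36


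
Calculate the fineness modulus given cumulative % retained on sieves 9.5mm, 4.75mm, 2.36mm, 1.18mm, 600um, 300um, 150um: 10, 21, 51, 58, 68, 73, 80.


FM = sum(cumulative % retained) / 100
= 361 / 100
= 3.61

3.61


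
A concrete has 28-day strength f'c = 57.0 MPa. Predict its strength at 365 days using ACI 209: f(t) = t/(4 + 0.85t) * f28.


f(365) = 365 / (4 + 0.85 * 365) * 57.0
= 365 / 314.25 * 57.0
= 66.21 MPa

66.21


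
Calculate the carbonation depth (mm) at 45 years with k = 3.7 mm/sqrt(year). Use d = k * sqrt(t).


depth = k * sqrt(t)
= 3.7 * sqrt(45)
= 24.82 mm

24.82


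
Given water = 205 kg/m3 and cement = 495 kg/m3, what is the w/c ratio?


w/c = water / cement
w/c = 205 / 495 = 0.414

0.414


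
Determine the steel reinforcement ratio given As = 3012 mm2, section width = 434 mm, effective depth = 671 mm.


rho = As / (b * d)
= 3012 / (434 * 671)
= 0.0103

0.0103


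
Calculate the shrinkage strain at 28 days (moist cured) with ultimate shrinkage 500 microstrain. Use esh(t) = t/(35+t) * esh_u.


esh(28) = 28 / (35 + 28) * 500
= 28 / 63 * 500
= 222.2 microstrain

222.2


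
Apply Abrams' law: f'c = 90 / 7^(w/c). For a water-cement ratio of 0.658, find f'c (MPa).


f'c = 90 / 7^0.658
= 90 / 3.598
= 25.01 MPa

25.01


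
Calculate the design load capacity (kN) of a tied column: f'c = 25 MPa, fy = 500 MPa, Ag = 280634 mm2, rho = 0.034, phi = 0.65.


Ast = rho * Ag = 0.034 * 280634 = 9541.556 mm2
phi*Pn = 0.65 * 0.80 * (0.85 * 25 * (280634 - 9541.556) + 500 * 9541.556) / 1000
= 5476.38 kN

5476.38


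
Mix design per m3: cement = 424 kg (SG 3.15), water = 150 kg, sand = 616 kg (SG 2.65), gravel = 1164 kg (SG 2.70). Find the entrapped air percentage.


Vol cement = 424 / (3.15 * 1000) = 0.134603 m3
Vol water = 150 / 1000 = 0.15 m3
Vol sand = 616 / (2.65 * 1000) = 0.232453 m3
Vol gravel = 1164 / (2.70 * 1000) = 0.431111 m3
Total solid + water volume = 0.948167 m3
Air = (1 - 0.948167) * 100 = 5.18%

5.18


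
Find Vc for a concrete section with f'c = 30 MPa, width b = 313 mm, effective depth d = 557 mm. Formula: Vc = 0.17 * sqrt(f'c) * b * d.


Vc = 0.17 * sqrt(30) * 313 * 557 / 1000
= 162.33 kN

162.33


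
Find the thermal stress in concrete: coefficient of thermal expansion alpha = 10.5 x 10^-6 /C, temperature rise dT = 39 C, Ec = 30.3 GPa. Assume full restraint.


sigma = alpha * dT * Ec
= 10.5e-6 * 39 * 30.3 * 1000
= 12.408 MPa

12.408


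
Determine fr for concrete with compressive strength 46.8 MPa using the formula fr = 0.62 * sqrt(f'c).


fr = 0.62 * sqrt(46.8)
= 4.241 MPa

4.241


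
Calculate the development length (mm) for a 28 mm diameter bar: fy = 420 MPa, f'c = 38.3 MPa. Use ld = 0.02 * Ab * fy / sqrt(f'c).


Ab = pi * 28^2 / 4 = 615.752 mm2
ld = 0.02 * 615.752 * 420 / sqrt(38.3)
= 835.8 mm

835.8


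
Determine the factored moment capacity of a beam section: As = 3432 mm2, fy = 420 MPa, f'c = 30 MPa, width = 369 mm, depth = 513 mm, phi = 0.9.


a = As * fy / (0.85 * f'c * b)
= 3432 * 420 / (0.85 * 30 * 369)
= 153.1899 mm
Mn = As * fy * (d - a/2) / 10^6
= 629.0517 kN-m
phi*Mn = 0.9 * 629.0517 = 566.15 kN-m

566.15


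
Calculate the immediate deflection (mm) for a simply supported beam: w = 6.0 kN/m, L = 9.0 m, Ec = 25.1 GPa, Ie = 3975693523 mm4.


Convert: L = 9.0 m = 9000 mm, Ec = 25.1 GPa = 25100 MPa
delta = 5 * 6.0 * 9000^4 / (384 * 25100 * 3975693523)
= 5.14 mm

5.14


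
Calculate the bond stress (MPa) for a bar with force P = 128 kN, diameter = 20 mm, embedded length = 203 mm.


u = P / (pi * db * ld)
= 128 * 1000 / (pi * 20 * 203)
= 10.035 MPa

10.035


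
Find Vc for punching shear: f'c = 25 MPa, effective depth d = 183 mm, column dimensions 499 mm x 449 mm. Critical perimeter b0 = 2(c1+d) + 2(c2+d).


b0 = 2*(499 + 183) + 2*(449 + 183) = 2628 mm
Vc = 0.33 * sqrt(25) * 2628 * 183 / 1000
= 793.52 kN

793.52


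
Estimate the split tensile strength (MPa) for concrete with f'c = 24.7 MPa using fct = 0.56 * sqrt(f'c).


fct = 0.56 * sqrt(24.7)
= 0.56 * 4.97
= 2.783 MPa

2.783


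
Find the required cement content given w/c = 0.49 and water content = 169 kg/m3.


Cement = water / (w/c)
= 169 / 0.49
= 344.9 kg/m3

344.9


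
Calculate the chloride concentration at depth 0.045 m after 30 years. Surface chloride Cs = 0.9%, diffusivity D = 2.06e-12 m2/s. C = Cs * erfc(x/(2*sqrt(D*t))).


t_seconds = 30 * 365.25 * 24 * 3600 = 946728000.0 s
arg = 0.045 / (2 * sqrt(2.06e-12 * 946728000.0))
= 0.5095
erfc(0.5095) = 0.4712
C = 0.9 * 0.4712 = 0.4241%

0.4241


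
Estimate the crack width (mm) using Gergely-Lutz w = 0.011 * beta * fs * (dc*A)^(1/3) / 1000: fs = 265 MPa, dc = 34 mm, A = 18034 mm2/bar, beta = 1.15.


w = 0.011 * beta * fs * (dc * A)^(1/3) / 1000
= 0.011 * 1.15 * 265 * (34 * 18034)^(1/3) / 1000
= 0.285 mm

0.285


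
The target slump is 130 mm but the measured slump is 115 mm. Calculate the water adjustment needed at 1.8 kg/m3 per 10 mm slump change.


Difference = 130 - 115 = 15 mm
Water adjustment = 15 * 1.8 / 10 = 2.7 kg/m3

2.7


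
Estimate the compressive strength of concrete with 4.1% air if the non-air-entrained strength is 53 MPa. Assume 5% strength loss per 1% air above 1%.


Strength loss = (4.1 - 1) * 5 = 15.5%
f'c = 53 * (1 - 15.5/100)
= 44.78 MPa

44.78


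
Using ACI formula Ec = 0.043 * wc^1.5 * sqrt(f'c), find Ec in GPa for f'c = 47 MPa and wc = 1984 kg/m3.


Ec = 0.043 * 1984^1.5 * sqrt(47) / 1000
= 26.05 GPa

26.05


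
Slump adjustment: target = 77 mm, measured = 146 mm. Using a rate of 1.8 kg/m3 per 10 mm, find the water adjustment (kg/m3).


Difference = 77 - 146 = -69 mm
Water adjustment = -69 * 1.8 / 10 = -12.4 kg/m3

-12.4


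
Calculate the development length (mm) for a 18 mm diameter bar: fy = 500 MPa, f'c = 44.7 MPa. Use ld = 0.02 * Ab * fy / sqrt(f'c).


Ab = pi * 18^2 / 4 = 254.469 mm2
ld = 0.02 * 254.469 * 500 / sqrt(44.7)
= 380.6 mm

380.6


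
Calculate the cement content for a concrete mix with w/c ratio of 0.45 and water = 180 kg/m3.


Cement = water / (w/c)
= 180 / 0.45
= 400.0 kg/m3

400.0


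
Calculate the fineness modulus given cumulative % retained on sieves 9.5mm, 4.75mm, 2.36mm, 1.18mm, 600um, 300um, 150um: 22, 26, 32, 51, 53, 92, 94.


FM = sum(cumulative % retained) / 100
= 370 / 100
= 3.7

3.7


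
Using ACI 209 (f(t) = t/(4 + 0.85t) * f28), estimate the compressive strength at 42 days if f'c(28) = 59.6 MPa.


f(42) = 42 / (4 + 0.85 * 42) * 59.6
= 42 / 39.7 * 59.6
= 63.05 MPa

63.05


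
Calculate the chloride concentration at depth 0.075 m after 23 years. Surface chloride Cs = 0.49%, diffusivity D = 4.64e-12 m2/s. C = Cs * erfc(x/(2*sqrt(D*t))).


t_seconds = 23 * 365.25 * 24 * 3600 = 725824800.0 s
arg = 0.075 / (2 * sqrt(4.64e-12 * 725824800.0))
= 0.6462
erfc(0.6462) = 0.3608
C = 0.49 * 0.3608 = 0.1768%

0.1768


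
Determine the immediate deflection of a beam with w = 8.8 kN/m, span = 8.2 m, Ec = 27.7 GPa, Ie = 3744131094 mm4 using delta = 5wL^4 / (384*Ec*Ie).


Convert: L = 8.2 m = 8200 mm, Ec = 27.7 GPa = 27700 MPa
delta = 5 * 8.8 * 8200^4 / (384 * 27700 * 3744131094)
= 5.0 mm

5.0


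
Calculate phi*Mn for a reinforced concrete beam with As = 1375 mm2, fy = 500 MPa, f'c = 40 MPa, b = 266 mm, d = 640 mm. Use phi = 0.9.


a = As * fy / (0.85 * f'c * b)
= 1375 * 500 / (0.85 * 40 * 266)
= 76.0172 mm
Mn = As * fy * (d - a/2) / 10^6
= 413.8691 kN-m
phi*Mn = 0.9 * 413.8691 = 372.48 kN-m

372.48


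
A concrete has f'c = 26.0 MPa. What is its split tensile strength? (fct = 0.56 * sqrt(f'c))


fct = 0.56 * sqrt(26.0)
= 0.56 * 5.099
= 2.855 MPa

2.855


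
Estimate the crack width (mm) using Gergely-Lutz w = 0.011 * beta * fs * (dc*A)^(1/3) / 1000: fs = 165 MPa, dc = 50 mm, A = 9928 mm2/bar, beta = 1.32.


w = 0.011 * beta * fs * (dc * A)^(1/3) / 1000
= 0.011 * 1.32 * 165 * (50 * 9928)^(1/3) / 1000
= 0.19 mm

0.19


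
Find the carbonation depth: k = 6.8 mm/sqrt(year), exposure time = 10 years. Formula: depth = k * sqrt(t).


depth = k * sqrt(t)
= 6.8 * sqrt(10)
= 21.5 mm

21.5


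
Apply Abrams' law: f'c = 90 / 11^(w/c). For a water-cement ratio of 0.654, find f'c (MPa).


f'c = 90 / 11^0.654
= 90 / 4.798
= 18.76 MPa

18.76


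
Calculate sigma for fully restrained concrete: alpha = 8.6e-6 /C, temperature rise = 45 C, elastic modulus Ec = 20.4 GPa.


sigma = alpha * dT * Ec
= 8.6e-6 * 45 * 20.4 * 1000
= 7.895 MPa

7.895


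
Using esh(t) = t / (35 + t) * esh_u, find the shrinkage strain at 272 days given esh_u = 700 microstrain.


esh(272) = 272 / (35 + 272) * 700
= 272 / 307 * 700
= 620.2 microstrain

620.2


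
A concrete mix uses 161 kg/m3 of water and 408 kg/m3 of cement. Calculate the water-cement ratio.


w/c = water / cement
w/c = 161 / 408 = 0.395

0.395


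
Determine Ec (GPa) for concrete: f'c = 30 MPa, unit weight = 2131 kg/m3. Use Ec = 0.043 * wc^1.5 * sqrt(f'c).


Ec = 0.043 * 2131^1.5 * sqrt(30) / 1000
= 23.17 GPa

23.17


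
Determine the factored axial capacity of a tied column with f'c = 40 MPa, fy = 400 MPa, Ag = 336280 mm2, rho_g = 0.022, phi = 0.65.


Ast = rho * Ag = 0.022 * 336280 = 7398.16 mm2
phi*Pn = 0.65 * 0.80 * (0.85 * 40 * (336280 - 7398.16) + 400 * 7398.16) / 1000
= 7353.45 kN

7353.45


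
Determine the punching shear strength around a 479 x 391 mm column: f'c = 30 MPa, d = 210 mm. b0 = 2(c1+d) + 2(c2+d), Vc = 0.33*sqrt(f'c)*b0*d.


b0 = 2*(479 + 210) + 2*(391 + 210) = 2580 mm
Vc = 0.33 * sqrt(30) * 2580 * 210 / 1000
= 979.3 kN

979.3


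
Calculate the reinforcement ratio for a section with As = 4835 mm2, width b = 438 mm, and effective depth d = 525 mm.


rho = As / (b * d)
= 4835 / (438 * 525)
= 0.021

0.021


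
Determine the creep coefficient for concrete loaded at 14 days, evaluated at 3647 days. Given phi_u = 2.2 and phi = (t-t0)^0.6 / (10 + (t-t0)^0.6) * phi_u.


dt = 3647 - 14 = 3633
phi = 3633^0.6 / (10 + 3633^0.6) * 2.2
= 2.05

2.05


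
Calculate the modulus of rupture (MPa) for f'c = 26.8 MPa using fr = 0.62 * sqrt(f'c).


fr = 0.62 * sqrt(26.8)
= 3.21 MPa

3.21


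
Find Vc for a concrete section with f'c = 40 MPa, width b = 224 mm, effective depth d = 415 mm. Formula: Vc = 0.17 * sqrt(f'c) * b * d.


Vc = 0.17 * sqrt(40) * 224 * 415 / 1000
= 99.95 kN

99.95


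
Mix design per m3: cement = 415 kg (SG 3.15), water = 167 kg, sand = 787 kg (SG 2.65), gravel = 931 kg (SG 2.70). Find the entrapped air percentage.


Vol cement = 415 / (3.15 * 1000) = 0.131746 m3
Vol water = 167 / 1000 = 0.167 m3
Vol sand = 787 / (2.65 * 1000) = 0.296981 m3
Vol gravel = 931 / (2.70 * 1000) = 0.344815 m3
Total solid + water volume = 0.940542 m3
Air = (1 - 0.940542) * 100 = 5.95%

5.95


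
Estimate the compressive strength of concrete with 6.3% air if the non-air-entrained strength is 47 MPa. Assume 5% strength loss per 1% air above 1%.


Strength loss = (6.3 - 1) * 5 = 26.5%
f'c = 47 * (1 - 26.5/100)
= 34.55 MPa

34.55


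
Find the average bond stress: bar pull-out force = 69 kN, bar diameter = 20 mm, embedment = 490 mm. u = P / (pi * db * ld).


u = P / (pi * db * ld)
= 69 * 1000 / (pi * 20 * 490)
= 2.241 MPa

2.241


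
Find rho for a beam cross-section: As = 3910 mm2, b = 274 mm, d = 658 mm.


rho = As / (b * d)
= 3910 / (274 * 658)
= 0.0217

0.0217


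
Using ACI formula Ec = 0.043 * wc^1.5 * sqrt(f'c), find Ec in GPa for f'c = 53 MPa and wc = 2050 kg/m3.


Ec = 0.043 * 2050^1.5 * sqrt(53) / 1000
= 29.06 GPa

29.06


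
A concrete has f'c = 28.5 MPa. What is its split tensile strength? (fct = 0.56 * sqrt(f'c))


fct = 0.56 * sqrt(28.5)
= 0.56 * 5.339
= 2.99 MPa

2.99


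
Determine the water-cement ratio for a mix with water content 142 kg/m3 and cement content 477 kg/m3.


w/c = water / cement
w/c = 142 / 477 = 0.298

0.298


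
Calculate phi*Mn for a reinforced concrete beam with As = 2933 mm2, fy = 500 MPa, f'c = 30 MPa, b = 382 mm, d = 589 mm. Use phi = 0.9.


a = As * fy / (0.85 * f'c * b)
= 2933 * 500 / (0.85 * 30 * 382)
= 150.5492 mm
Mn = As * fy * (d - a/2) / 10^6
= 753.3783 kN-m
phi*Mn = 0.9 * 753.3783 = 678.04 kN-m

678.04


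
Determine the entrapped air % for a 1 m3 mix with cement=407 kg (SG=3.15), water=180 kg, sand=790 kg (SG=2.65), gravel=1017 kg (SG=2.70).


Vol cement = 407 / (3.15 * 1000) = 0.129206 m3
Vol water = 180 / 1000 = 0.18 m3
Vol sand = 790 / (2.65 * 1000) = 0.298113 m3
Vol gravel = 1017 / (2.70 * 1000) = 0.376667 m3
Total solid + water volume = 0.983986 m3
Air = (1 - 0.983986) * 100 = 1.6%

1.6


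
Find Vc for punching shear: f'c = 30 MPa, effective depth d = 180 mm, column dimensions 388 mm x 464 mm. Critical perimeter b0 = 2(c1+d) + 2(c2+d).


b0 = 2*(388 + 180) + 2*(464 + 180) = 2424 mm
Vc = 0.33 * sqrt(30) * 2424 * 180 / 1000
= 788.64 kN

788.64


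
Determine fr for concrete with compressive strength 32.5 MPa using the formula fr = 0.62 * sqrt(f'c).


fr = 0.62 * sqrt(32.5)
= 3.535 MPa

3.535


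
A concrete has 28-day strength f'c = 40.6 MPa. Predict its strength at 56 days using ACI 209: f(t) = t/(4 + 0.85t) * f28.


f(56) = 56 / (4 + 0.85 * 56) * 40.6
= 56 / 51.6 * 40.6
= 44.06 MPa

44.06


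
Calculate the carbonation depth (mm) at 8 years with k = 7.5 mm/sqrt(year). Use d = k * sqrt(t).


depth = k * sqrt(t)
= 7.5 * sqrt(8)
= 21.21 mm

21.21


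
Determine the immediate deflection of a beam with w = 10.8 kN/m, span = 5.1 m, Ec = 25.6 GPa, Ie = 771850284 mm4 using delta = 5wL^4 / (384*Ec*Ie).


Convert: L = 5.1 m = 5100 mm, Ec = 25.6 GPa = 25600 MPa
delta = 5 * 10.8 * 5100^4 / (384 * 25600 * 771850284)
= 4.81 mm

4.81


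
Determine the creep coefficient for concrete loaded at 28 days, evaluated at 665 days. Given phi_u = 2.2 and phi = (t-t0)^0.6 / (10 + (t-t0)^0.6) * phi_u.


dt = 665 - 28 = 637
phi = 637^0.6 / (10 + 637^0.6) * 2.2
= 1.822

1.822


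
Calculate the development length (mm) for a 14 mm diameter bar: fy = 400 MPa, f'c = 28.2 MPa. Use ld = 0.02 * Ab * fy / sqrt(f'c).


Ab = pi * 14^2 / 4 = 153.938 mm2
ld = 0.02 * 153.938 * 400 / sqrt(28.2)
= 231.9 mm

231.9


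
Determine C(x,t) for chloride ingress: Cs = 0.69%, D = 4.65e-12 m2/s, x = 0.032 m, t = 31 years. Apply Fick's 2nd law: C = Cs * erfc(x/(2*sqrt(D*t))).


t_seconds = 31 * 365.25 * 24 * 3600 = 978285600.0 s
arg = 0.032 / (2 * sqrt(4.65e-12 * 978285600.0))
= 0.2372
erfc(0.2372) = 0.7373
C = 0.69 * 0.7373 = 0.5087%

0.5087


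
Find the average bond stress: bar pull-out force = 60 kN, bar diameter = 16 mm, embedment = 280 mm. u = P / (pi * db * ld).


u = P / (pi * db * ld)
= 60 * 1000 / (pi * 16 * 280)
= 4.263 MPa

4.263


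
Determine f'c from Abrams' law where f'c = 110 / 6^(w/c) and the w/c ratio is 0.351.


f'c = 110 / 6^0.351
= 110 / 1.876
= 58.65 MPa

58.65


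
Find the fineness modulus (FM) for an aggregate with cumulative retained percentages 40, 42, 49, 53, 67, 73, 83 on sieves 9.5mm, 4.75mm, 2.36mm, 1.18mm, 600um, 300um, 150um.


FM = sum(cumulative % retained) / 100
= 407 / 100
= 4.07

4.07


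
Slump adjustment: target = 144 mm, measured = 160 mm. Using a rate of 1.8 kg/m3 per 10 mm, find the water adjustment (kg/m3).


Difference = 144 - 160 = -16 mm
Water adjustment = -16 * 1.8 / 10 = -2.9 kg/m3

-2.9


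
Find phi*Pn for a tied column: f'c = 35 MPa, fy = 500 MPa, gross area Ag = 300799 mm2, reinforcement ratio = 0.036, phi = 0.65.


Ast = rho * Ag = 0.036 * 300799 = 10828.764 mm2
phi*Pn = 0.65 * 0.80 * (0.85 * 35 * (300799 - 10828.764) + 500 * 10828.764) / 1000
= 7301.32 kN

7301.32


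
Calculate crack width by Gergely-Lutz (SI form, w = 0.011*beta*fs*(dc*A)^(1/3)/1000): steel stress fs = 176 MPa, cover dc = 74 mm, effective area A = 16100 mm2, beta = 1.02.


w = 0.011 * beta * fs * (dc * A)^(1/3) / 1000
= 0.011 * 1.02 * 176 * (74 * 16100)^(1/3) / 1000
= 0.209 mm

0.209


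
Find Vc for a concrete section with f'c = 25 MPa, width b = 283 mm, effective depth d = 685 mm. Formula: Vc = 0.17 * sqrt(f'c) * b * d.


Vc = 0.17 * sqrt(25) * 283 * 685 / 1000
= 164.78 kN

164.78
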